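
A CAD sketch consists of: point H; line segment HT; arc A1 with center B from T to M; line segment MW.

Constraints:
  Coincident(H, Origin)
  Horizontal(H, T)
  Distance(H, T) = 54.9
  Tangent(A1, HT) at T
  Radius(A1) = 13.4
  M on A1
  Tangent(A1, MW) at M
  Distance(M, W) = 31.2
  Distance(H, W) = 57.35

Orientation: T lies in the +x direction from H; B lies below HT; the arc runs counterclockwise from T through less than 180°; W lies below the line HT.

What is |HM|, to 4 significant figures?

43.25

Checks: |BM| = 13.40 ✓; ∠(BM, MW) = 90.00° ✓; |MW| = 31.20 ✓; |HW| = 57.35 ✓.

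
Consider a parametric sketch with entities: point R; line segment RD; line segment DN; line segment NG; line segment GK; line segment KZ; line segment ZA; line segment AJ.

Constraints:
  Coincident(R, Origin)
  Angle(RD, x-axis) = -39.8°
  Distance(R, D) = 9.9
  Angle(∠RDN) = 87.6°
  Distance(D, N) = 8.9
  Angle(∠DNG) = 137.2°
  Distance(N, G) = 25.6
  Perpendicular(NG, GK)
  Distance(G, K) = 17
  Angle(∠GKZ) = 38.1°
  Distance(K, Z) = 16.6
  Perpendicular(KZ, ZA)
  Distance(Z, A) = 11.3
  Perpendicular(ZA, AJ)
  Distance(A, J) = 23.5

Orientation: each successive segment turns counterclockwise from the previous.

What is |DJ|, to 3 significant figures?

46.2

KZ ⟂ ZA, so ZA runs at 57.3°; with |ZA| = 11.3, A = (13.8, 25.2). ZA is perpendicular to AJ, so AJ runs at 147°; with |AJ| = 23.5, J = (-6.02, 37.9). Then |DJ| = |J − D| = 46.2.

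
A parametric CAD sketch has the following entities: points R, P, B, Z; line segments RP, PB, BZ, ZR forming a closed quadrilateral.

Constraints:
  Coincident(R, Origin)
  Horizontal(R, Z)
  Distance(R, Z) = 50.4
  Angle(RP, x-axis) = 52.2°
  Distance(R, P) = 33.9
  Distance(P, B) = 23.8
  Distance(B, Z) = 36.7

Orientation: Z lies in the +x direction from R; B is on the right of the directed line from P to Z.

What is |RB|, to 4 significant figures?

14.48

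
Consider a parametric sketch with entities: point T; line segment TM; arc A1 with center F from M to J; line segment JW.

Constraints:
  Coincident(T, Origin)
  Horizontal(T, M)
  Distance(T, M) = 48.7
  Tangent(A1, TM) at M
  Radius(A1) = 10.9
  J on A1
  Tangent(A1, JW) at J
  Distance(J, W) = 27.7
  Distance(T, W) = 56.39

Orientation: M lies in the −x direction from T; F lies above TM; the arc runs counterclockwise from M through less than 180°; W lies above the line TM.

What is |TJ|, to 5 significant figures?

39.658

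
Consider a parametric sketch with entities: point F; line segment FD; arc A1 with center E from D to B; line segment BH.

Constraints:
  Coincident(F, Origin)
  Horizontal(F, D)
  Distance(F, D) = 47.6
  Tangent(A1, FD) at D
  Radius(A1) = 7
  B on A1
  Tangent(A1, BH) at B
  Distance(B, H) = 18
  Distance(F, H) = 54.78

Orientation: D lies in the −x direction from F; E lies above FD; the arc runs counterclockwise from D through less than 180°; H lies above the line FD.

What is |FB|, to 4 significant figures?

42.26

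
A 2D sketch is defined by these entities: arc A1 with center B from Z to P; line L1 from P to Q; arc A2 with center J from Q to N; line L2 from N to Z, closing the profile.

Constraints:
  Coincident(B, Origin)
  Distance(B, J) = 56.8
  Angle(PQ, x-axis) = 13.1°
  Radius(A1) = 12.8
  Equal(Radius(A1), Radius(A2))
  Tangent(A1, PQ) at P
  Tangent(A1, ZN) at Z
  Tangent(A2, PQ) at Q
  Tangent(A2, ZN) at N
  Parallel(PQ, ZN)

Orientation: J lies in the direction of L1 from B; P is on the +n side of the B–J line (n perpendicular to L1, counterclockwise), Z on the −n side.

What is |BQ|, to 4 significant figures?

58.22

The slot axis is L1's direction at 13.1°, so u = (cos 13.1°, sin 13.1°) = (0.9740, 0.2267) and n = (−sin 13.1°, cos 13.1°) = (-0.2267, 0.9740). B is at the origin and J lies 56.8 along u from B, so J = 56.8·u = (55.32, 12.87). Tangency of A1 to both parallel lines with radius 12.8 puts P and Z at B ± 12.8·n: P = (-2.901, 12.47), Z = (2.901, -12.47). Equal radii place Q and N the same way about J: Q = J + 12.8·n = (52.42, 25.34), N = J − 12.8·n = (58.22, 0.4069). Then |BQ| = |Q − B| = 58.22.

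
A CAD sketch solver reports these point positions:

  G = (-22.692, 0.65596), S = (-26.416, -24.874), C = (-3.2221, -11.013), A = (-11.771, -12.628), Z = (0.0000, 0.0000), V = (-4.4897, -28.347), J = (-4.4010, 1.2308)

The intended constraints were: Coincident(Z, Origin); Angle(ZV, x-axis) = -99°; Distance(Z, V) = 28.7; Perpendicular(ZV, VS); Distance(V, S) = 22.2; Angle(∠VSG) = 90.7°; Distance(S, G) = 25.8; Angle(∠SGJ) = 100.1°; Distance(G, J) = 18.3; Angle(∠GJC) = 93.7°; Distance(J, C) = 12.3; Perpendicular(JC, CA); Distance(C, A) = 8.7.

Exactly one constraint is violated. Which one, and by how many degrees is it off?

Perpendicular(JC, CA) — off by 5.20°.

Z = (0.00, 0.00) ✓; ZV at -99.00° ✓; |ZV| = 28.70 ✓; ∠(ZV, VS) = 90.00° ✓; |VS| = 22.20 ✓; ∠VSG = 90.70° ✓; |SG| = 25.80 ✓; ∠SGJ = 100.1° ✓; |GJ| = 18.30 ✓; ∠GJC = 93.70° ✓; |JC| = 12.30 ✓; ∠(JC, CA) = 84.80° ✗; |CA| = 8.700 ✓.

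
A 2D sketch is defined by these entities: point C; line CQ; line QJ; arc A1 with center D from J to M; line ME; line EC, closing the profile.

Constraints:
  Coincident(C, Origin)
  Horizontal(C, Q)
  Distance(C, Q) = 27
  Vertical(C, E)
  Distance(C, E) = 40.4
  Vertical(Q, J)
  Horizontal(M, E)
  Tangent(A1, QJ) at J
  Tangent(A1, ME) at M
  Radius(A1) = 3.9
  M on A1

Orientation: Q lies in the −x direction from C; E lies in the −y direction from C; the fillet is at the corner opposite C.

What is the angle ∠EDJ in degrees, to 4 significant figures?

170.4°

C is at the origin; CQ is horizontal with |CQ| = 27.0 and Q on the −x side, so Q = (-27.00, 0.000). C and E share the same x with |CE| = 40.4 and E on the −y side, so E = (0.000, -40.40). The virtual corner opposite C is at (-27.00, -40.40). A1 meets QJ tangentially, so DJ is at right angles to QJ and A1 meets ME tangentially, so DM is at right angles to ME, with radius 3.9, so the center D sits 3.9 in from both sides at D = (-23.10, -36.50). That places the tangent points at J = (-27.00, -36.50) on QJ and M = (-23.10, -40.40) on ME. Then cos ∠EDJ = DE·DJ / (|DE||DJ|), giving 170.4°.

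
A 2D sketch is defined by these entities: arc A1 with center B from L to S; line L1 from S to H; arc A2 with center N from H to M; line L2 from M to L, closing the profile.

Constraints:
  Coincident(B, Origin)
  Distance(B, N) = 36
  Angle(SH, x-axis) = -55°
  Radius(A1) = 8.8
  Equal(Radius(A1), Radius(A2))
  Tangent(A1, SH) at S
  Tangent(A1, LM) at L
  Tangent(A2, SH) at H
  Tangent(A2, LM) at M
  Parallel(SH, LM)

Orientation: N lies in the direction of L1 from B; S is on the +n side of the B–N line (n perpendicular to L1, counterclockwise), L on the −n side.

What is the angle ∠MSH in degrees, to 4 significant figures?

26.05°

Tangency of A1 to both parallel lines with radius 8.8 puts S and L at B ± 8.8·n: S = (7.209, 5.047), L = (-7.209, -5.047). Equal radii place H and M the same way about N: H = N + 8.8·n = (27.86, -24.44), M = N − 8.8·n = (13.44, -34.54). Then cos ∠MSH = SM·SH / (|SM||SH|), giving 26.05°.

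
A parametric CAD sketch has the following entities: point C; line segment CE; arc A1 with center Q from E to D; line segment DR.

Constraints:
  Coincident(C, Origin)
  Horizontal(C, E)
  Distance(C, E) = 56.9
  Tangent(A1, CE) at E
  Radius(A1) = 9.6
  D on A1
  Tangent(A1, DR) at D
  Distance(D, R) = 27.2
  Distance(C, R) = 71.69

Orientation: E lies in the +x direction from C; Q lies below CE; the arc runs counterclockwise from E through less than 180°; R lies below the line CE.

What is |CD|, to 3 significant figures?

50.3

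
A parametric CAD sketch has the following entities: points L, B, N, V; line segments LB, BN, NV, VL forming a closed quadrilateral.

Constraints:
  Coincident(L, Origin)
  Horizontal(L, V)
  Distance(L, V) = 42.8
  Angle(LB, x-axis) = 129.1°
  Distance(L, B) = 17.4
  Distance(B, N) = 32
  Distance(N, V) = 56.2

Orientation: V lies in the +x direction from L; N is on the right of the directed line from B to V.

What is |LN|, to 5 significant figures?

21.151

Checks: |BN| = 32.00 ✓; |NV| = 56.20 ✓.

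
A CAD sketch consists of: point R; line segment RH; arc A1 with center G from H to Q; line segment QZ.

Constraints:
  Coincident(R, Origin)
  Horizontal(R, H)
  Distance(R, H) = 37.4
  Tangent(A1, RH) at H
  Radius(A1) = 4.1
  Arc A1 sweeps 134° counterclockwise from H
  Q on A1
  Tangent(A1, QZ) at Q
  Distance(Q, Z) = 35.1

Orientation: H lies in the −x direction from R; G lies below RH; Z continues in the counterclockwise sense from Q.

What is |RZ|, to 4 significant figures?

35.94

R is at the origin; R and H share the same y with |RH| = 37.4 and H on the −x side, so H = (-37.40, 0.000). The tangent condition forces GH to be normal to RH, so G = H + (0, -4.1) = (-37.40, -4.100). On A1, H sits at bearing 90° from G; a 134° counterclockwise sweep puts Q at bearing 224°, so Q = G + 4.1·(cos 224°, sin 224°) = (-40.35, -6.948). Since A1 is tangent to QZ there, GQ ⟂ QZ, so QZ runs along (−sin 224°, cos 224°); with |QZ| = 35.1, Z = (-15.97, -32.20). Then |RZ| = |Z − R| = 35.94.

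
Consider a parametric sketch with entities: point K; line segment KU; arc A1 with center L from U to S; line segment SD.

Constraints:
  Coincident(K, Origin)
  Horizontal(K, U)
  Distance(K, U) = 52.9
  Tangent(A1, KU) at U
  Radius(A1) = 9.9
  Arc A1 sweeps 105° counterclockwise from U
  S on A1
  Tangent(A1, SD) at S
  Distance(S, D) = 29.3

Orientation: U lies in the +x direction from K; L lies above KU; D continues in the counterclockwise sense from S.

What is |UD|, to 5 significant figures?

40.812

K is at the origin; KU is horizontal with |KU| = 52.9 and U on the +x side, so U = (52.900, 0.0000). The tangent condition forces LU to be normal to KU, so L = U + (0, 9.9) = (52.900, 9.9000). On A1, U sits at bearing -90° from L; a 105° counterclockwise sweep puts S at bearing 15°, so S = L + 9.9·(cos 15°, sin 15°) = (62.463, 12.462). Tangency of A1 to SD means the radius LS is perpendicular to SD, so SD runs along (−sin 15°, cos 15°); with |SD| = 29.3, D = (54.879, 40.764). Then |UD| = |D − U| = 40.812.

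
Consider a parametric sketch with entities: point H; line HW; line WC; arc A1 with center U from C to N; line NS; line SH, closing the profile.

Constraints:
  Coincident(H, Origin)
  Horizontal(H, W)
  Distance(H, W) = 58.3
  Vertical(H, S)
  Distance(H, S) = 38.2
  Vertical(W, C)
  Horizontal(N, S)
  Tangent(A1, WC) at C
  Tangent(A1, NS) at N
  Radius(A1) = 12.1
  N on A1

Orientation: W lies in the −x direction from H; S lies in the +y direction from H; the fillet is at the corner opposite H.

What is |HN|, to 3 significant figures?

59.9

The virtual corner opposite H is at (-58.3, 38.2). A1 meets WC tangentially, so UC is at right angles to WC and A1 meets NS tangentially, so UN is at right angles to NS, with radius 12.1, so the center U sits 12.1 in from both sides at U = (-46.2, 26.1). That places the tangent points at C = (-58.3, 26.1) on WC and N = (-46.2, 38.2) on NS. Then |HN| = |N − H| = 59.9.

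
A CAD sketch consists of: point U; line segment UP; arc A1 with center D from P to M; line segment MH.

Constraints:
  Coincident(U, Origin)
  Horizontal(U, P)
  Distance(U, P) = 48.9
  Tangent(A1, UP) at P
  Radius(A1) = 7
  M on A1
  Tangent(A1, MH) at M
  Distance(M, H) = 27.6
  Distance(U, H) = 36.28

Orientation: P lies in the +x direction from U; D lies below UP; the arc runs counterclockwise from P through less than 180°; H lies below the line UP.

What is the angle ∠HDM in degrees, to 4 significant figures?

75.77°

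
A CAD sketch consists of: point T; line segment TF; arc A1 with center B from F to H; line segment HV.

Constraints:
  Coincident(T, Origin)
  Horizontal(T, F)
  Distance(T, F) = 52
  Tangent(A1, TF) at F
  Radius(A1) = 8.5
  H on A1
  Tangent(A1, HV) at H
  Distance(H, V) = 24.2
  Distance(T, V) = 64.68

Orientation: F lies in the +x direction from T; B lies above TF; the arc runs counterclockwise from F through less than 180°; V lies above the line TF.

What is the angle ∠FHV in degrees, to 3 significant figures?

129°

T is at the origin; T and F share the same y with |TF| = 52.0 and F on the +x side, so F = (52.0, 0.00). Tangency of A1 to TF means the radius BF is perpendicular to TF, so B = F + (0, 8.5) = (52.0, 8.50). Since BH ⟂ HV (tangency), |BV| = √(8.5² + 24.2²) = 25.6 regardless of where H sits on A1. So V lies on both circle(T, 64.68) and circle(B, 25.6); the above-TF intersection is V = (55.0, 34.0). H is the foot of the tangent from V: H = (60.3, 10.3).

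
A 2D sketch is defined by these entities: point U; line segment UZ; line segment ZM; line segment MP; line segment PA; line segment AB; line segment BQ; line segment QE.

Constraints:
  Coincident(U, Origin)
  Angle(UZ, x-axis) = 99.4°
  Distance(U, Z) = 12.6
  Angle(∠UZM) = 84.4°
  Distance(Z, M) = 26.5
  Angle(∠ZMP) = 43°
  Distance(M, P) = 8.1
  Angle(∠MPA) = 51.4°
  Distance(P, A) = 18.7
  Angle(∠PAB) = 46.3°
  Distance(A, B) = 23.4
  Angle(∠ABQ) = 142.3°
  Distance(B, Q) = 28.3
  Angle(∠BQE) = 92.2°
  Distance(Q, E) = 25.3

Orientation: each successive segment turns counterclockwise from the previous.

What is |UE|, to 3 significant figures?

29.5

∠ABQ = 142.3° gives BQ at -88.0° from the x-axis; with |BQ| = 28.3, Q = (-36.6, -27.1). ∠BQE = 92.2° gives QE at -0.200° from the x-axis; with |QE| = 25.3, E = (-11.3, -27.2). Then |UE| = |E − U| = 29.5.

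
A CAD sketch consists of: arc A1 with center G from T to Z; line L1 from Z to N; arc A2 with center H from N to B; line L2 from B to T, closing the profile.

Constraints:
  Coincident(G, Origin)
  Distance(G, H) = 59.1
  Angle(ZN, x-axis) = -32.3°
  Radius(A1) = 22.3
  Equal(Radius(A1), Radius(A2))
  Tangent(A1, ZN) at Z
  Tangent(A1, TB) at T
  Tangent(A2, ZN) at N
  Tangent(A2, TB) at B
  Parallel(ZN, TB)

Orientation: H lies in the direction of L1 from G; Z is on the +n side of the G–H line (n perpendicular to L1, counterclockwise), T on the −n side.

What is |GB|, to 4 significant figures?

63.17

The slot axis is L1's direction at -32.3°, so u = (cos -32.3°, sin -32.3°) = (0.8453, -0.5344) and n = (−sin -32.3°, cos -32.3°) = (0.5344, 0.8453). G is at the origin and H lies 59.1 along u from G, so H = 59.1·u = (49.95, -31.58). Tangency of A1 to both parallel lines with radius 22.3 puts Z and T at G ± 22.3·n: Z = (11.92, 18.85), T = (-11.92, -18.85). Equal radii place N and B the same way about H: N = H + 22.3·n = (61.87, -12.73), B = H − 22.3·n = (38.04, -50.43). Then |GB| = |B − G| = 63.17.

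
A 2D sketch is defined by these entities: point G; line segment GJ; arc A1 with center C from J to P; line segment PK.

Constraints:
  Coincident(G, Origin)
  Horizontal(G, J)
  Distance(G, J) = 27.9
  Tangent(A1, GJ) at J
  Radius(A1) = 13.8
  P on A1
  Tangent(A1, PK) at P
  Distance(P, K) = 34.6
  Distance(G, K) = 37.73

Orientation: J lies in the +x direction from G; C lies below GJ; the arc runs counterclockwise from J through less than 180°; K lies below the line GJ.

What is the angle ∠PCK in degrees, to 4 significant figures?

68.26°

Checks: |CP| = 13.80 ✓; ∠(CP, PK) = 90.00° ✓; |PK| = 34.60 ✓; |GK| = 37.73 ✓.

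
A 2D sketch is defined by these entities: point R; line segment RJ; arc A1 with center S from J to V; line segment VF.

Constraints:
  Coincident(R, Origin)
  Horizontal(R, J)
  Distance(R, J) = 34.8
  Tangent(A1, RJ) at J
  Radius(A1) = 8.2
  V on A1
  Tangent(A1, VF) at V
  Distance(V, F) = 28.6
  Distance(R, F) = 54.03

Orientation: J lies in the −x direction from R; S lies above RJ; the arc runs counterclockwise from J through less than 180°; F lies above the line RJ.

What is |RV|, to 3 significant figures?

29.6

Checks: |SV| = 8.200 ✓; ∠(SV, VF) = 90.00° ✓; |VF| = 28.60 ✓; |RF| = 54.03 ✓.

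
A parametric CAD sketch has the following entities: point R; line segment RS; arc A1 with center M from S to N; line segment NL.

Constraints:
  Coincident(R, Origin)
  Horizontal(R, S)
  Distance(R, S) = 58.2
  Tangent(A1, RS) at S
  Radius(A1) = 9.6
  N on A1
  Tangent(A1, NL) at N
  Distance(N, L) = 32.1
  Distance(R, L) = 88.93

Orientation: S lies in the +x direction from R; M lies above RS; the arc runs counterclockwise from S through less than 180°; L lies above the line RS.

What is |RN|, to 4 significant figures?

66.61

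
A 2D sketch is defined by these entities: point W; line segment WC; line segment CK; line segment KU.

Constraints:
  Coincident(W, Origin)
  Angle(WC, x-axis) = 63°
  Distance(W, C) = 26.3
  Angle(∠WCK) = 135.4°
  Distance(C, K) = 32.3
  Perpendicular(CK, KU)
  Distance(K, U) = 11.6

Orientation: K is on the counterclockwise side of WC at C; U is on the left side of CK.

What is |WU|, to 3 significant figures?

51.5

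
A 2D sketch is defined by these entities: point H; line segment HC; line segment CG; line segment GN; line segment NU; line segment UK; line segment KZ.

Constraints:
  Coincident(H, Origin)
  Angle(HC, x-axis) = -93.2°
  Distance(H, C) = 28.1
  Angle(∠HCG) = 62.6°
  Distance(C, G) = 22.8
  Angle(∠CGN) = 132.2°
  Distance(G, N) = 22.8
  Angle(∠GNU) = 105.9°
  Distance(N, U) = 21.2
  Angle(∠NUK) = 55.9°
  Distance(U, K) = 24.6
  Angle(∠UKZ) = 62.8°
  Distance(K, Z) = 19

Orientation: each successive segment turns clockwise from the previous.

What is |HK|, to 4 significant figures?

13.15

H is at the origin; HC runs at -93.2° with length 28.1, so C = (-1.569, -28.06). ∠HCG = 62.6° gives CG at 149.4° from the x-axis; with |CG| = 22.8, G = (-21.19, -16.45). ∠CGN = 132.2° gives GN at 101.6° from the x-axis; with |GN| = 22.8, N = (-25.78, 5.884). ∠GNU = 105.9° gives NU at 27.50° from the x-axis; with |NU| = 21.2, U = (-6.973, 15.67). ∠NUK = 55.9° gives UK at -96.60° from the x-axis; with |UK| = 24.6, K = (-9.801, -8.764). Then |HK| = |K − H| = 13.15.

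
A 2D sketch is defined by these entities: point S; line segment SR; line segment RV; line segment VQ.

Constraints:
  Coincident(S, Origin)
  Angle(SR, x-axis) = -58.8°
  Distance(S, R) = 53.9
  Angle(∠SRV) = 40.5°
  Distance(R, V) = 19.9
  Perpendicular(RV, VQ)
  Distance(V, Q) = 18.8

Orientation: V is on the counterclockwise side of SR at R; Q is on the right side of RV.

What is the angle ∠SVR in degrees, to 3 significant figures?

121°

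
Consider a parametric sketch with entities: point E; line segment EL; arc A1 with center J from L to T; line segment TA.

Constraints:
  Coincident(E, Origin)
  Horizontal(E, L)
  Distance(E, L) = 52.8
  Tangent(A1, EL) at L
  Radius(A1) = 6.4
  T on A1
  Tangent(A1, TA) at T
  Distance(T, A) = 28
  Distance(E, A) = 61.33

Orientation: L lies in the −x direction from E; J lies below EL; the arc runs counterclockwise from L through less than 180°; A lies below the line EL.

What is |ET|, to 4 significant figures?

59.48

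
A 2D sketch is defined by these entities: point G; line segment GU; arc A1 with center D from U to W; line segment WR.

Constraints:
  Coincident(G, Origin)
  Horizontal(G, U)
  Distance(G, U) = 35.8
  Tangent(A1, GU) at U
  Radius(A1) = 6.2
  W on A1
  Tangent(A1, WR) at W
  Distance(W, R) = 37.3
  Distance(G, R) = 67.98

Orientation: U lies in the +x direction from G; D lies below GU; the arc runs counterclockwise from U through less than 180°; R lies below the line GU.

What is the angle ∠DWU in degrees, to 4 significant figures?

23.73°

G is at the origin; G and U share the same y with |GU| = 35.8 and U on the +x side, so U = (35.80, 0.000). The tangent condition forces DU to be normal to GU, so D = U + (0, -6.2) = (35.80, -6.200). Since DW ⟂ WR (tangency), |DR| = √(6.2² + 37.3²) = 37.81 regardless of where W sits on A1. So R lies on both circle(G, 67.98) and circle(D, 37.81); the below-GU intersection is R = (56.45, -37.87). W is the foot of the tangent from R: W = (31.23, -10.39).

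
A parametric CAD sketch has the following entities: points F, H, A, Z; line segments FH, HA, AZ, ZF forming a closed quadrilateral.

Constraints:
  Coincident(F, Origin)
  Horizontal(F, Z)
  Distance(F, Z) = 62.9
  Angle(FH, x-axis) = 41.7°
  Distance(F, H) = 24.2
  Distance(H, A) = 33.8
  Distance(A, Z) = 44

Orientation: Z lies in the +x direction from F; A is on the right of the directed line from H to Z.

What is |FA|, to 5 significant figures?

28.443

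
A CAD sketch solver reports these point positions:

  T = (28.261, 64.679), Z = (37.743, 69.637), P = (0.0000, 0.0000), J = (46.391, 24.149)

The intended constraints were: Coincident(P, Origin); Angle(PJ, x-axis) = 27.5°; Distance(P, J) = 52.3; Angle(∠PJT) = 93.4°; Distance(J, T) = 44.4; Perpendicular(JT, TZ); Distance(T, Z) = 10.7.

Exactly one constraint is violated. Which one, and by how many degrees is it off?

Perpendicular(JT, TZ) — off by 3.50°.

P = (0.00, 0.00) ✓; PJ at 27.50° ✓; |PJ| = 52.30 ✓; ∠PJT = 93.40° ✓; |JT| = 44.40 ✓; ∠(JT, TZ) = 86.50° ✗; |TZ| = 10.70 ✓.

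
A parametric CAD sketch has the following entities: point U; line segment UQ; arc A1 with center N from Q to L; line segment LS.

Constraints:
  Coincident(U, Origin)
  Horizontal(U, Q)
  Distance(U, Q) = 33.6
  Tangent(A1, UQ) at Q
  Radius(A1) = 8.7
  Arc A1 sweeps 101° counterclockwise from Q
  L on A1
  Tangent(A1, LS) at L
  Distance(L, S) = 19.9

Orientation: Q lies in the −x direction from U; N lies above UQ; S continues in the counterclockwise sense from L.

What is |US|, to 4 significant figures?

41.55

U is at the origin; UQ is horizontal with |UQ| = 33.6 and Q on the −x side, so Q = (-33.60, 0.000). Tangency of A1 to UQ means the radius NQ is perpendicular to UQ, so N = Q + (0, 8.7) = (-33.60, 8.700). On A1, Q sits at bearing -90° from N; a 101° counterclockwise sweep puts L at bearing 11°, so L = N + 8.7·(cos 11°, sin 11°) = (-25.06, 10.36). A1 meets LS tangentially, so NL is at right angles to LS, so LS runs along (−sin 11°, cos 11°); with |LS| = 19.9, S = (-28.86, 29.89). Then |US| = |S − U| = 41.55.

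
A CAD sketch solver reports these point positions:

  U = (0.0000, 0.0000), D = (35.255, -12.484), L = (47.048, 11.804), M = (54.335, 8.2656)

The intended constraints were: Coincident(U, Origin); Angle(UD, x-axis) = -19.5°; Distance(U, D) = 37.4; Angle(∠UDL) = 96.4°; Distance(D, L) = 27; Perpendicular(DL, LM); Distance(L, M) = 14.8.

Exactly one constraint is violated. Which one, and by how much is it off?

Distance(L, M) = 14.8 — off by 6.70.

U = (0.00, 0.00) ✓; UD at -19.50° ✓; |UD| = 37.40 ✓; ∠UDL = 96.40° ✓; |DL| = 27.00 ✓; ∠(DL, LM) = 90.00° ✓; |LM| = 8.101 ✗.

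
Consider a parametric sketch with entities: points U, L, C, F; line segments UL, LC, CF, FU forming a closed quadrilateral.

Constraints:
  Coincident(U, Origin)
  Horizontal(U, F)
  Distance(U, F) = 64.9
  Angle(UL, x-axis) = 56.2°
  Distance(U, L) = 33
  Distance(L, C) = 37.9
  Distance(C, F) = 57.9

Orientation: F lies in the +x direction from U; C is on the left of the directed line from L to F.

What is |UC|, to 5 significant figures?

70.583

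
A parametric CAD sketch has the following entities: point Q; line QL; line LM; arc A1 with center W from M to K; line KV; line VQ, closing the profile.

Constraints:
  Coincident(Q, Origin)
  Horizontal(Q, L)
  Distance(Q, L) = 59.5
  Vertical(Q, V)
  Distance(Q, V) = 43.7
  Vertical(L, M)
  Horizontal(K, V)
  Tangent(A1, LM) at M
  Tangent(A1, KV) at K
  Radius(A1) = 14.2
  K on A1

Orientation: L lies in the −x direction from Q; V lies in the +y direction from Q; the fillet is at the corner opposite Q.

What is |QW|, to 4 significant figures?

54.06

QV is vertical with |QV| = 43.7 and V on the +y side, so V = (0.000, 43.70). The virtual corner opposite Q is at (-59.50, 43.70). Tangency of A1 to LM means the radius WM is perpendicular to LM and tangency of A1 to KV means the radius WK is perpendicular to KV, with radius 14.2, so the center W sits 14.2 in from both sides at W = (-45.30, 29.50). Then |QW| = |W − Q| = 54.06.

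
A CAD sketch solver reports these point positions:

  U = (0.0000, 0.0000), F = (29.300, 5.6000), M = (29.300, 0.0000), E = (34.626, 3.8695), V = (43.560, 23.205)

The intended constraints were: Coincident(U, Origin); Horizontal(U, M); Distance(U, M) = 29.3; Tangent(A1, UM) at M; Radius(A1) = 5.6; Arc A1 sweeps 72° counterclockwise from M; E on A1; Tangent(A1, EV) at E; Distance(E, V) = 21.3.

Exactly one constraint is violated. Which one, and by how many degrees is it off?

Tangent(A1, EV) at E — off by 6.80°.

U = (0.00, 0.00) ✓; U.y = 0.00, M.y = 0.00 ✓; |UM| = 29.30 ✓; ∠(FM, MU) = 90.00° ✓; |FM| = 5.600 ✓; bearing(F→E) − bearing(F→M) = 72.00° ✓; |FE| = 5.600 ✓; ∠(FE, EV) = 96.80° ✗; |EV| = 21.30 ✓.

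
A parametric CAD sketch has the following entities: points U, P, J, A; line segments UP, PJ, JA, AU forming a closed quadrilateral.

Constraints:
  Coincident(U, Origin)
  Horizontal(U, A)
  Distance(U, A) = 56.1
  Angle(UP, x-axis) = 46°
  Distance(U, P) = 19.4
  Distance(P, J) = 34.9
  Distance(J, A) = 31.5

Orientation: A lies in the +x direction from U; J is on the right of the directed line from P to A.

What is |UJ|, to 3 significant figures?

34.1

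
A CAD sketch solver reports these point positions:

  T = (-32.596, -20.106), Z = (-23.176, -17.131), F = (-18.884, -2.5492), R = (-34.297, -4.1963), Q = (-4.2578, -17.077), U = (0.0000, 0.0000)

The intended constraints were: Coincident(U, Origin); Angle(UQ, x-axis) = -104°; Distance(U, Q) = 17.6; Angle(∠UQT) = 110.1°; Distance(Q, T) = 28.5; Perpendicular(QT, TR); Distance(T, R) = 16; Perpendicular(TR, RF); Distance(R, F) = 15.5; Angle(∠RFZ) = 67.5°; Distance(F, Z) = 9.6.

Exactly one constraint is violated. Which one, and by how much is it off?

Distance(F, Z) = 9.6 — off by 5.60.

U = (0.00, 0.00) ✓; UQ at -104.0° ✓; |UQ| = 17.60 ✓; ∠UQT = 110.1° ✓; |QT| = 28.50 ✓; ∠(QT, TR) = 90.00° ✓; |TR| = 16.00 ✓; ∠(TR, RF) = 90.00° ✓; |RF| = 15.50 ✓; ∠RFZ = 67.50° ✓; |FZ| = 15.20 ✗.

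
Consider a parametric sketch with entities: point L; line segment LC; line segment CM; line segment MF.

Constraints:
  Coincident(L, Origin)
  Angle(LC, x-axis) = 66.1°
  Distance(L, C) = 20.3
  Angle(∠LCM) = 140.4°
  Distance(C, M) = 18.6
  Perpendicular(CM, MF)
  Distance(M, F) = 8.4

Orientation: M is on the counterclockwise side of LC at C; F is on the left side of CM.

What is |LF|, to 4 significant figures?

34.54

L is at the origin; LC runs at 66.1° with length 20.3, so C = 20.3·(cos 66.1°, sin 66.1°) = (8.224, 18.56). ∠LCM = 140.4°, so CM runs at 66.1° + (180° − 140.4°) = 105.7° from the x-axis; with |CM| = 18.6, M = C + 18.6·(cos 105.7°, sin 105.7°) = (3.191, 36.47). CM ⟂ MF; with |MF| = 8.4 on the left of CM, F = M + 8.4·(-0.9627, -0.2706) = (-4.895, 34.19). Then |LF| = |F − L| = 34.54.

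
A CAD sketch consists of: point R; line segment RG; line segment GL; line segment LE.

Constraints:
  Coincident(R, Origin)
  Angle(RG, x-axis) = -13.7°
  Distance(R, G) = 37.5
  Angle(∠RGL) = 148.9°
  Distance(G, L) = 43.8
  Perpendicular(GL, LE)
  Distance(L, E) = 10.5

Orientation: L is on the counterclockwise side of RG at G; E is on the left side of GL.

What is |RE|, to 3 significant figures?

76.4

∠RGL = 148.9°, so GL runs at -13.7° + (180° − 148.9°) = 17.4° from the x-axis; with |GL| = 43.8, L = G + 43.8·(cos 17.4°, sin 17.4°) = (78.2, 4.22). GL ⟂ LE; with |LE| = 10.5 on the left of GL, E = L + 10.5·(-0.299, 0.954) = (75.1, 14.2). Then |RE| = |E − R| = 76.4.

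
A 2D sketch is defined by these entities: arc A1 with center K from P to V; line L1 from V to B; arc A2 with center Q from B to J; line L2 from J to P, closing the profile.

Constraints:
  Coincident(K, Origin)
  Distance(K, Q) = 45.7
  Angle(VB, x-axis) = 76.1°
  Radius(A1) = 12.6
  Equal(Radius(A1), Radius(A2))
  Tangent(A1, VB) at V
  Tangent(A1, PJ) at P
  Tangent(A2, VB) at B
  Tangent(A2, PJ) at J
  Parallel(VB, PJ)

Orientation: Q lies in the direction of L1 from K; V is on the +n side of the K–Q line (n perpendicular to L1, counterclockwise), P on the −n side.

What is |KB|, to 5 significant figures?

47.405

The slot axis is L1's direction at 76.1°, so u = (cos 76.1°, sin 76.1°) = (0.24023, 0.97072) and n = (−sin 76.1°, cos 76.1°) = (-0.97072, 0.24023). K is at the origin and Q lies 45.7 along u from K, so Q = 45.7·u = (10.978, 44.362). Tangency of A1 to both parallel lines with radius 12.6 puts V and P at K ± 12.6·n: V = (-12.231, 3.0269), P = (12.231, -3.0269). Equal radii place B and J the same way about Q: B = Q + 12.6·n = (-1.2526, 47.389), J = Q − 12.6·n = (23.209, 41.335). Then |KB| = |B − K| = 47.405.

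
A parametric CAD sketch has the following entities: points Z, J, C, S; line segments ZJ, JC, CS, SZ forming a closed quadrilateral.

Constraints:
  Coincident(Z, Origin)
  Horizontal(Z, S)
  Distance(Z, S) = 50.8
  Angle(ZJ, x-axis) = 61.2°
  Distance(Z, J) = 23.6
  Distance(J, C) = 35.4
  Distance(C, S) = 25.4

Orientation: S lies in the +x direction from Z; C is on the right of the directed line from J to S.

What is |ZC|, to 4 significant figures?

29.75

Z is at the origin; ZS is horizontal with |ZS| = 50.8 and S in +x, so S = (50.8, 0). ZJ runs at 61.2° with |ZJ| = 23.6, so J = (11.37, 20.68). C is determined by |JC| = 35.4 and |CS| = 25.4 together: it lies at the intersection of circle(J, 35.4) and circle(S, 25.4). With |JS| = 44.52, the foot of the radical line on JS is 29.09 from J and the perpendicular offset is √(35.4² − 29.09²) = 20.17. Taking the right-of-JS solution: C = (27.76, -10.70).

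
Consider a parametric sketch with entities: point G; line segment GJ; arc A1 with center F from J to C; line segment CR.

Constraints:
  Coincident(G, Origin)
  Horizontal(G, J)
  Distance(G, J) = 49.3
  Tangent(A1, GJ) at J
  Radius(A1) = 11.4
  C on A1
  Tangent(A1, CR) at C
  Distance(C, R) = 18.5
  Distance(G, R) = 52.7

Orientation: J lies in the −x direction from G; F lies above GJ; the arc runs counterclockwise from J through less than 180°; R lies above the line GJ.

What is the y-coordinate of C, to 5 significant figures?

13.761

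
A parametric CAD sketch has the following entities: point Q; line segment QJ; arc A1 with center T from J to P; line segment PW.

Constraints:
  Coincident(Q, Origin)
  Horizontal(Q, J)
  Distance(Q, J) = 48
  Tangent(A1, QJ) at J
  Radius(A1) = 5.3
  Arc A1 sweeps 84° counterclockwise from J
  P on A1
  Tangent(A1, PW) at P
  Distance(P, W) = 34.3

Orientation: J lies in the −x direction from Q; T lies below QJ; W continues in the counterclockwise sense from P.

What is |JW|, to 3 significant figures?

39.9

Q is at the origin; QJ is horizontal with |QJ| = 48.0 and J on the −x side, so J = (-48.0, 0.00). A1 meets QJ tangentially, so TJ is at right angles to QJ, so T = J + (0, -5.3) = (-48.0, -5.30). On A1, J sits at bearing 90° from T; an 84° counterclockwise sweep puts P at bearing 174°, so P = T + 5.3·(cos 174°, sin 174°) = (-53.3, -4.75). The tangent condition forces TP to be normal to PW, so PW runs along (−sin 174°, cos 174°); with |PW| = 34.3, W = (-56.9, -38.9). Then |JW| = |W − J| = 39.9.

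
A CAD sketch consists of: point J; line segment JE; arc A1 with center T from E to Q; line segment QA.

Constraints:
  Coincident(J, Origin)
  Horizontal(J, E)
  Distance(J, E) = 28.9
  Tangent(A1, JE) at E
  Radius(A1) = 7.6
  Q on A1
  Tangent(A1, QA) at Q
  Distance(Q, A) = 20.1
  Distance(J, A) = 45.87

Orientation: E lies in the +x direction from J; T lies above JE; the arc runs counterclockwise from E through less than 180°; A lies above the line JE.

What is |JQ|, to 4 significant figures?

37.28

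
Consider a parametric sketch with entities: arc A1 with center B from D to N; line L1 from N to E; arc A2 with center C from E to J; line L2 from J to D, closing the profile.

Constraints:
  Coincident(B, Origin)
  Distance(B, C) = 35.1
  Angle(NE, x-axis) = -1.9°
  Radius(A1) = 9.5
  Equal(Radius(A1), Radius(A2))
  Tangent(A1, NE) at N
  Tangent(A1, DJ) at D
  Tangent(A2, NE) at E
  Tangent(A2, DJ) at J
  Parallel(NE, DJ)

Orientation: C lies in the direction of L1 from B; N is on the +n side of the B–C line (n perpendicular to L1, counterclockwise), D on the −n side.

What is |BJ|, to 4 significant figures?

36.36

The slot axis is L1's direction at -1.9°, so u = (cos -1.9°, sin -1.9°) = (0.9995, -0.03316) and n = (−sin -1.9°, cos -1.9°) = (0.03316, 0.9995). B is at the origin and C lies 35.1 along u from B, so C = 35.1·u = (35.08, -1.164). Tangency of A1 to both parallel lines with radius 9.5 puts N and D at B ± 9.5·n: N = (0.3150, 9.495), D = (-0.3150, -9.495). Equal radii place E and J the same way about C: E = C + 9.5·n = (35.40, 8.331), J = C − 9.5·n = (34.77, -10.66). Then |BJ| = |J − B| = 36.36.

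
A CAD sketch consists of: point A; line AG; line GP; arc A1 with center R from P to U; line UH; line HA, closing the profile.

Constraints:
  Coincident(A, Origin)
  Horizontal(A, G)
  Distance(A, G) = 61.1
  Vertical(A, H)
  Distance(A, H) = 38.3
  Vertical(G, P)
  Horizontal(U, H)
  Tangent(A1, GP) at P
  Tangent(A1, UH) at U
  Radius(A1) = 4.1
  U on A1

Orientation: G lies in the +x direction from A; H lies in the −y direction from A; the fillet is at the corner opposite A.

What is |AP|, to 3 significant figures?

70.0

A is at the origin; AG is horizontal with |AG| = 61.1 and G on the +x side, so G = (61.1, 0.00). A and H share the same x with |AH| = 38.3 and H on the −y side, so H = (0.00, -38.3). The virtual corner opposite A is at (61.1, -38.3). The tangent condition forces RP to be normal to GP and since A1 is tangent to UH there, RU ⟂ UH, with radius 4.1, so the center R sits 4.1 in from both sides at R = (57.0, -34.2). That places the tangent points at P = (61.1, -34.2) on GP and U = (57.0, -38.3) on UH. Then |AP| = |P − A| = 70.0.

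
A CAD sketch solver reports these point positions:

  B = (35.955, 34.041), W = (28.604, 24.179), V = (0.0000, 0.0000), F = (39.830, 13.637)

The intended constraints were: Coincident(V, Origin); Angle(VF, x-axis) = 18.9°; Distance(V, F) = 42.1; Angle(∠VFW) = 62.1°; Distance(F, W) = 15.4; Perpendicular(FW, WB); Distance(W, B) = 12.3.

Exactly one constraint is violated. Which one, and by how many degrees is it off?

Perpendicular(FW, WB) — off by 6.50°.

V = (0.00, 0.00) ✓; VF at 18.90° ✓; |VF| = 42.10 ✓; ∠VFW = 62.10° ✓; |FW| = 15.40 ✓; ∠(FW, WB) = 83.50° ✗; |WB| = 12.30 ✓.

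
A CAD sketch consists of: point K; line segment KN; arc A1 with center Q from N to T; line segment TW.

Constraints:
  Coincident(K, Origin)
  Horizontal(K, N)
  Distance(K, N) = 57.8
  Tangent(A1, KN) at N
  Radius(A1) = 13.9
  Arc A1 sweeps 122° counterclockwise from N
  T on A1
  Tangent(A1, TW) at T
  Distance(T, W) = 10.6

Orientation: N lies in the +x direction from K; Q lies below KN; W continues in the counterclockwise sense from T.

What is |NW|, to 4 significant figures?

30.88

On A1, N sits at bearing 90° from Q; a 122° counterclockwise sweep puts T at bearing 212°, so T = Q + 13.9·(cos 212°, sin 212°) = (46.01, -21.27). Tangency of A1 to TW means the radius QT is perpendicular to TW, so TW runs along (−sin 212°, cos 212°); with |TW| = 10.6, W = (51.63, -30.26). Then |NW| = |W − N| = 30.88.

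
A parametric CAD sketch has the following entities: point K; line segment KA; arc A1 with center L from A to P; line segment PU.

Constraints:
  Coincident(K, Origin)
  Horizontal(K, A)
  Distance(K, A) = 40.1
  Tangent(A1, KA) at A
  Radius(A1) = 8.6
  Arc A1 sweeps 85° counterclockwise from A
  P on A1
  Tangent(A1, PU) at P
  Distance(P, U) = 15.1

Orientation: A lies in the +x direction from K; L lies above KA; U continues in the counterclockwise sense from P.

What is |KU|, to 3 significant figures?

55.0

K is at the origin; KA is horizontal with |KA| = 40.1 and A on the +x side, so A = (40.1, 0.00). The tangent condition forces LA to be normal to KA, so L = A + (0, 8.6) = (40.1, 8.60). On A1, A sits at bearing -90° from L; an 85° counterclockwise sweep puts P at bearing -5°, so P = L + 8.6·(cos -5°, sin -5°) = (48.7, 7.85). Tangency of A1 to PU means the radius LP is perpendicular to PU, so PU runs along (−sin -5°, cos -5°); with |PU| = 15.1, U = (50.0, 22.9). Then |KU| = |U − K| = 55.0.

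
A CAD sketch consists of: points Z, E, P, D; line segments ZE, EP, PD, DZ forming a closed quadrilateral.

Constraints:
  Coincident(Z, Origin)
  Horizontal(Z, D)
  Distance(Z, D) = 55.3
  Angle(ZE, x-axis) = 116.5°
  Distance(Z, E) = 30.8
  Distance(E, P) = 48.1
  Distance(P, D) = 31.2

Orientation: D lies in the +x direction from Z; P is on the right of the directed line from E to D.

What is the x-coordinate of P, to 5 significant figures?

24.167

Checks: |EP| = 48.10 ✓; |PD| = 31.20 ✓.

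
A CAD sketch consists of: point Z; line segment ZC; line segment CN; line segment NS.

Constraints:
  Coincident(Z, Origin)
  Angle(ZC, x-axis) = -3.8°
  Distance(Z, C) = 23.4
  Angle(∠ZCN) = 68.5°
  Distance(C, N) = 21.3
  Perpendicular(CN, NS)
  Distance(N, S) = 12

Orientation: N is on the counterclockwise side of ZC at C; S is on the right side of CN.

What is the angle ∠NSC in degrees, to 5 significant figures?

60.604°

Z is at the origin; ZC runs at -3.8° with length 23.4, so C = 23.4·(cos -3.8°, sin -3.8°) = (23.349, -1.5508). ∠ZCN = 68.5°, so CN runs at -3.8° + (180° − 68.5°) = 107.70° from the x-axis; with |CN| = 21.3, N = C + 21.3·(cos 107.70°, sin 107.70°) = (16.873, 18.741). CN is perpendicular to NS; with |NS| = 12.0 on the right of CN, S = N + 12.0·(0.95266, 0.30403) = (28.305, 22.389). Then cos ∠NSC = SN·SC / (|SN||SC|), giving 60.604°.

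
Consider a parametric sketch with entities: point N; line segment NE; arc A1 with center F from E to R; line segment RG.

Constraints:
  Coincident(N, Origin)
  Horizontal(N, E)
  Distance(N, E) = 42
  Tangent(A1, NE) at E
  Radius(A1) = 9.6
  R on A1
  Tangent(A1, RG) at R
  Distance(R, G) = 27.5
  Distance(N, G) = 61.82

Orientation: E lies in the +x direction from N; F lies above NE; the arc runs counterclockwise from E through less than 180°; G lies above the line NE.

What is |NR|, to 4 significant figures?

52.62

Checks: |FE| = 9.600 ✓; |FR| = 9.600 ✓; ∠(FR, RG) = 90.00° ✓; |RG| = 27.50 ✓; |NG| = 61.82 ✓.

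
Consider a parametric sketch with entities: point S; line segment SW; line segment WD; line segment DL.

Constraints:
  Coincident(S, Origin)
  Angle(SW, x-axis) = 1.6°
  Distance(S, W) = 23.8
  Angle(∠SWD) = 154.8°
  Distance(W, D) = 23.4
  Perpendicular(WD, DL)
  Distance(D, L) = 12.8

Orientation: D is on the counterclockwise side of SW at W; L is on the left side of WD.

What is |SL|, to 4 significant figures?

45.01

S is at the origin; SW runs at 1.6° with length 23.8, so W = 23.8·(cos 1.6°, sin 1.6°) = (23.79, 0.6645). ∠SWD = 154.8°, so WD runs at 1.6° + (180° − 154.8°) = 26.80° from the x-axis; with |WD| = 23.4, D = W + 23.4·(cos 26.80°, sin 26.80°) = (44.68, 11.22). WD ⟂ DL; with |DL| = 12.8 on the left of WD, L = D + 12.8·(-0.4509, 0.8926) = (38.91, 22.64). Then |SL| = |L − S| = 45.01.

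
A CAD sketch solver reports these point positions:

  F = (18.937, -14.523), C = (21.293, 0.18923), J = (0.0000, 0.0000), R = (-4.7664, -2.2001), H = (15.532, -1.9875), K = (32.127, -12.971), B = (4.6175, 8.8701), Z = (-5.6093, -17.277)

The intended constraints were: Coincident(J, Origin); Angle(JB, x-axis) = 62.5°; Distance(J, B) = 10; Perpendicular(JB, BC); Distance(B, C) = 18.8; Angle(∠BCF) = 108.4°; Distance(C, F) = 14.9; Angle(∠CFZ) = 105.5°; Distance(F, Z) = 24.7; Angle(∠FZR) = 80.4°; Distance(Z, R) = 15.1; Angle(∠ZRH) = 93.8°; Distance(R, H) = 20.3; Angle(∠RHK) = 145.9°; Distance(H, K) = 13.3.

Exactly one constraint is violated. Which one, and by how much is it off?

Distance(H, K) = 13.3 — off by 6.60.

J = (0.00, 0.00) ✓; JB at 62.50° ✓; |JB| = 10.00 ✓; ∠(JB, BC) = 90.00° ✓; |BC| = 18.80 ✓; ∠BCF = 108.4° ✓; |CF| = 14.90 ✓; ∠CFZ = 105.5° ✓; |FZ| = 24.70 ✓; ∠FZR = 80.40° ✓; |ZR| = 15.10 ✓; ∠ZRH = 93.80° ✓; |RH| = 20.30 ✓; ∠RHK = 145.9° ✓; |HK| = 19.90 ✗.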